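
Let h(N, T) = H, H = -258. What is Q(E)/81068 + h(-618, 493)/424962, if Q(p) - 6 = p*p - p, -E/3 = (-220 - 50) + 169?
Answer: 1619508625/1435450809 ≈ 1.1282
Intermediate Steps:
h(N, T) = -258
E = 303 (E = -3*((-220 - 50) + 169) = -3*(-270 + 169) = -3*(-101) = 303)
Q(p) = 6 + p² - p (Q(p) = 6 + (p*p - p) = 6 + (p² - p) = 6 + p² - p)
Q(E)/81068 + h(-618, 493)/424962 = (6 + 303² - 1*303)/81068 - 258/424962 = (6 + 91809 - 303)*(1/81068) - 258*1/424962 = 91512*(1/81068) - 43/70827 = 22878/20267 - 43/70827 = 1619508625/1435450809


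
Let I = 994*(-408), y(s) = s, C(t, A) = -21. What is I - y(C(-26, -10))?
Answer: -405531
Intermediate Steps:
I = -405552
I - y(C(-26, -10)) = -405552 - 1*(-21) = -405552 + 21 = -405531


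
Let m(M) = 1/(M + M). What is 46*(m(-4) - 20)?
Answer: -3703/4 ≈ -925.75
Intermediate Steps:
m(M) = 1/(2*M)
46*(m(-4) - 20) = 46*((½)/(-4) - 20) = 46*((½)*(-¼) - 20) = 46*(-⅛ - 20) = 46*(-161/8) = -3703/4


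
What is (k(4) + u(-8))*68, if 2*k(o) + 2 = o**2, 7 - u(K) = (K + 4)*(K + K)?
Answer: -3400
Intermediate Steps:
u(K) = 7 - 2*K*(4 + K) (u(K) = 7 - (K + 4)*(K + K) = 7 - (4 + K)*2*K = 7 - 2*K*(4 + K))
k(o) = -1 + o**2/2
(k(4) + u(-8))*68 = ((-1 + (1/2)*4**2) + (7 - 8*(-8) - 2*(-8)**2))*68 = ((-1 + (1/2)*16) + (7 + 64 - 2*64))*68 = ((-1 + 8) + (7 + 64 - 128))*68 = (7 - 57)*68 = -50*68 = -3400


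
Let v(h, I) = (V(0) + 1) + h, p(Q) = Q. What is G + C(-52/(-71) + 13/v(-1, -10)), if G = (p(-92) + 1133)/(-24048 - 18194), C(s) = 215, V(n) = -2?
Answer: 9080989/42242 ≈ 214.98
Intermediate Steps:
v(h, I) = -1 + h (v(h, I) = (-2 + 1) + h = -1 + h)
G = -1041/42242 (G = (-92 + 1133)/(-24048 - 18194) = 1041/(-42242) = 1041*(-1/42242) = -1041/42242 ≈ -0.024644)
G + C(-52/(-71) + 13/v(-1, -10)) = -1041/42242 + 215 = 9080989/42242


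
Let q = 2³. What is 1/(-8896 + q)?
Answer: -1/8888 ≈ -0.00011251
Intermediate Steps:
q = 8
1/(-8896 + q) = 1/(-8896 + 8) = 1/(-8888) = -1/8888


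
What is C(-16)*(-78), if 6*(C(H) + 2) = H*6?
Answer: 1404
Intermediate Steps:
C(H) = -2 + H (C(H) = -2 + (H*6)/6 = -2 + (6*H)/6 = -2 + H)
C(-16)*(-78) = (-2 - 16)*(-78) = -18*(-78) = 1404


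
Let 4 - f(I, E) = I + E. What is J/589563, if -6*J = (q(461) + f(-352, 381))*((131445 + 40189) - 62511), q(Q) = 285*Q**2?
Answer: -3304706030290/1768689 ≈ -1.8685e+6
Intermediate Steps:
f(I, E) = 4 - E - I (f(I, E) = 4 - (I + E) = 4 - (E + I) = 4 + (-E - I) = 4 - E - I)
J = -3304706030290/3 (J = -(285*461**2 + (4 - 1*381 - 1*(-352)))*((131445 + 40189) - 62511)/6 = -(285*212521 + (4 - 381 + 352))*(171634 - 62511)/6 = -(60568485 - 25)*109123/6 = -30284230*109123/3 = -1/6*6609412060580 = -3304706030290/3 ≈ -1.1016e+12)
J/589563 = -3304706030290/3/589563 = -3304706030290/3*1/589563 = -3304706030290/1768689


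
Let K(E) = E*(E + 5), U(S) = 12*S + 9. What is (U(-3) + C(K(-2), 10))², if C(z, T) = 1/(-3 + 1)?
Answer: 3025/4 ≈ 756.25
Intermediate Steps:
U(S) = 9 + 12*S
K(E) = E*(5 + E)
C(z, T) = -½ (C(z, T) = 1/(-2) = -½)
(U(-3) + C(K(-2), 10))² = ((9 + 12*(-3)) - ½)² = ((9 - 36) - ½)² = (-27 - ½)² = (-55/2)² = 3025/4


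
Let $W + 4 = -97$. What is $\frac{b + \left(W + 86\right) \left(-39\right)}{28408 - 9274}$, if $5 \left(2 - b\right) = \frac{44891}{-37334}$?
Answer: $\frac{9965471}{324703980} \approx 0.030691$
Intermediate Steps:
$W = -101$ ($W = -4 - 97 = -101$)
$b = \frac{38021}{16970}$ ($b = 2 - \frac{44891 \frac{1}{-37334}}{5} = 2 - \frac{44891 \left(- \frac{1}{37334}\right)}{5} = 2 - - \frac{4081}{16970} = 2 + \frac{4081}{16970} = \frac{38021}{16970} \approx 2.2405$)
$\frac{b + \left(W + 86\right) \left(-39\right)}{28408 - 9274} = \frac{\frac{38021}{16970} + \left(-101 + 86\right) \left(-39\right)}{28408 - 9274} = \frac{\frac{38021}{16970} - -585}{19134} = \left(\frac{38021}{16970} + 585\right) \frac{1}{19134} = \frac{9965471}{16970} \cdot \frac{1}{19134} = \frac{9965471}{324703980}$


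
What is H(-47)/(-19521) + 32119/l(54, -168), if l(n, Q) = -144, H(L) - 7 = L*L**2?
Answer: -68005055/312336 ≈ -217.73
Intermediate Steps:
H(L) = 7 + L**3 (H(L) = 7 + L*L**2 = 7 + L**3)
H(-47)/(-19521) + 32119/l(54, -168) = (7 + (-47)**3)/(-19521) + 32119/(-144) = (7 - 103823)*(-1/19521) + 32119*(-1/144) = -103816*(-1/19521) - 32119/144 = 103816/19521 - 32119/144 = -68005055/312336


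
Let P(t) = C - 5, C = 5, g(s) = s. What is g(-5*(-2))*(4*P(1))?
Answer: 0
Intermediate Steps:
P(t) = 0 (P(t) = 5 - 5 = 0)
g(-5*(-2))*(4*P(1)) = (-5*(-2))*(4*0) = 10*0 = 0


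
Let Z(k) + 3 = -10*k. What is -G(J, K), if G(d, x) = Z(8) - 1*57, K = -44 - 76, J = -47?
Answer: 140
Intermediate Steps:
Z(k) = -3 - 10*k
K = -120
G(d, x) = -140 (G(d, x) = (-3 - 10*8) - 1*57 = (-3 - 80) - 57 = -83 - 57 = -140)
-G(J, K) = -1*(-140) = 140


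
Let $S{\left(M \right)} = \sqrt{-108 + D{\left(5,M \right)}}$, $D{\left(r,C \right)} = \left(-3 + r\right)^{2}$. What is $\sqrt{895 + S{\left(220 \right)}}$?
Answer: $\sqrt{895 + 2 i \sqrt{26}} \approx 29.917 + 0.1704 i$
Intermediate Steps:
$S{\left(M \right)} = 2 i \sqrt{26}$ ($S{\left(M \right)} = \sqrt{-108 + \left(-3 + 5\right)^{2}} = \sqrt{-108 + 2^{2}} = \sqrt{-108 + 4} = \sqrt{-104} = 2 i \sqrt{26}$)
$\sqrt{895 + S{\left(220 \right)}} = \sqrt{895 + 2 i \sqrt{26}}$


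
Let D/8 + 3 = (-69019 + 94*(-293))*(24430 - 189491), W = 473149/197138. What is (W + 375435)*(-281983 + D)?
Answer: 9437199435652795655219/197138 ≈ 4.7871e+16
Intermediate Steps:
W = 473149/197138 (W = 473149*(1/197138) = 473149/197138 ≈ 2.4001)
D = 127507641744 (D = -24 + 8*((-69019 + 94*(-293))*(24430 - 189491)) = -24 + 8*((-69019 - 27542)*(-165061)) = -24 + 8*(-96561*(-165061)) = -24 + 8*15938455221 = -24 + 127507641768 = 127507641744)
(W + 375435)*(-281983 + D) = (473149/197138 + 375435)*(-281983 + 127507641744) = (74012978179/197138)*127507359761 = 9437199435652795655219/197138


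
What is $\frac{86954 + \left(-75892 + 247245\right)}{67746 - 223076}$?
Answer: $- \frac{36901}{22190} \approx -1.663$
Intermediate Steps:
$\frac{86954 + \left(-75892 + 247245\right)}{67746 - 223076} = \frac{86954 + 171353}{-155330} = 258307 \left(- \frac{1}{155330}\right) = - \frac{36901}{22190}$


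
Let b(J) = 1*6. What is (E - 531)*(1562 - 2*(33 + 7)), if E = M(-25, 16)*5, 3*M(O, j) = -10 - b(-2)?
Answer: -826462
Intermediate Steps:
b(J) = 6
M(O, j) = -16/3 (M(O, j) = (-10 - 1*6)/3 = (-10 - 6)/3 = (⅓)*(-16) = -16/3)
E = -80/3 (E = -16/3*5 = -80/3 ≈ -26.667)
(E - 531)*(1562 - 2*(33 + 7)) = (-80/3 - 531)*(1562 - 2*(33 + 7)) = -1673*(1562 - 2*40)/3 = -1673*(1562 - 80)/3 = -1673/3*1482 = -826462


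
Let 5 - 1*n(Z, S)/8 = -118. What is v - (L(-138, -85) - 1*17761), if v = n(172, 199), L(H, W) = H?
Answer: 18883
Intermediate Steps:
n(Z, S) = 984 (n(Z, S) = 40 - 8*(-118) = 40 + 944 = 984)
v = 984
v - (L(-138, -85) - 1*17761) = 984 - (-138 - 1*17761) = 984 - (-138 - 17761) = 984 - 1*(-17899) = 984 + 17899 = 18883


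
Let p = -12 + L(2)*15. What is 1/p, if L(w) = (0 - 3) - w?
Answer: -1/87 ≈ -0.011494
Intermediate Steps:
L(w) = -3 - w
p = -87 (p = -12 + (-3 - 1*2)*15 = -12 + (-3 - 2)*15 = -12 - 5*15 = -12 - 75 = -87)
1/p = 1/(-87) = -1/87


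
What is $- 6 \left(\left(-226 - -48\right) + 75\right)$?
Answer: $618$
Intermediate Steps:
$- 6 \left(\left(-226 - -48\right) + 75\right) = - 6 \left(\left(-226 + 48\right) + 75\right) = - 6 \left(-178 + 75\right) = \left(-6\right) \left(-103\right) = 618$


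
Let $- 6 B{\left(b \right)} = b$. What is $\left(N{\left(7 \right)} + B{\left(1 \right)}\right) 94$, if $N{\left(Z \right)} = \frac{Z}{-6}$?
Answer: $- \frac{376}{3} \approx -125.33$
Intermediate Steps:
$B{\left(b \right)} = - \frac{b}{6}$
$N{\left(Z \right)} = - \frac{Z}{6}$ ($N{\left(Z \right)} = Z \left(- \frac{1}{6}\right) = - \frac{Z}{6}$)
$\left(N{\left(7 \right)} + B{\left(1 \right)}\right) 94 = \left(\left(- \frac{1}{6}\right) 7 - \frac{1}{6}\right) 94 = \left(- \frac{7}{6} - \frac{1}{6}\right) 94 = \left(- \frac{4}{3}\right) 94 = - \frac{376}{3}$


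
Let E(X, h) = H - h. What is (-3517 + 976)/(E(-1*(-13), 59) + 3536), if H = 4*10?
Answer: -2541/3517 ≈ -0.72249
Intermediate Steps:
H = 40
E(X, h) = 40 - h
(-3517 + 976)/(E(-1*(-13), 59) + 3536) = (-3517 + 976)/((40 - 1*59) + 3536) = -2541/((40 - 59) + 3536) = -2541/(-19 + 3536) = -2541/3517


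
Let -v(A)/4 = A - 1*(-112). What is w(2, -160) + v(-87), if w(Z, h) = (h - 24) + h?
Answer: -444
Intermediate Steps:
w(Z, h) = -24 + 2*h (w(Z, h) = (-24 + h) + h = -24 + 2*h)
v(A) = -448 - 4*A (v(A) = -4*(A - 1*(-112)) = -4*(A + 112) = -4*(112 + A) = -448 - 4*A)
w(2, -160) + v(-87) = (-24 + 2*(-160)) + (-448 - 4*(-87)) = (-24 - 320) + (-448 + 348) = -344 - 100 = -444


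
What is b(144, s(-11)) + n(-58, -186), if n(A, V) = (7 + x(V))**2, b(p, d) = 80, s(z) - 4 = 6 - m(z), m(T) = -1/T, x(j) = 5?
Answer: 224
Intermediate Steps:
s(z) = 10 + 1/z (s(z) = 4 + (6 - (-1)/z) = 4 + (6 + 1/z) = 10 + 1/z)
n(A, V) = 144 (n(A, V) = (7 + 5)**2 = 12**2 = 144)
b(144, s(-11)) + n(-58, -186) = 80 + 144 = 224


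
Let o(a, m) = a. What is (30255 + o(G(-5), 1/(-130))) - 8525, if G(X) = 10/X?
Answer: 21728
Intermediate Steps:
(30255 + o(G(-5), 1/(-130))) - 8525 = (30255 + 10/(-5)) - 8525 = (30255 + 10*(-⅕)) - 8525 = (30255 - 2) - 8525 = 30253 - 8525 = 21728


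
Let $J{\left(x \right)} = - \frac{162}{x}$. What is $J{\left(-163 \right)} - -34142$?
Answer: $\frac{5565308}{163} \approx 34143.0$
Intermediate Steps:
$J{\left(-163 \right)} - -34142 = - \frac{162}{-163} - -34142 = \left(-162\right) \left(- \frac{1}{163}\right) + 34142 = \frac{162}{163} + 34142 = \frac{5565308}{163}$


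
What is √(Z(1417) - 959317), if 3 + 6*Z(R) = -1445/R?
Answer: I*√17335830573165/4251 ≈ 979.45*I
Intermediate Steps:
Z(R) = -½ - 1445/(6*R) (Z(R) = -½ + (-1445/R)/6 = -½ - 1445/(6*R))
√(Z(1417) - 959317) = √((⅙)*(-1445 - 3*1417)/1417 - 959317) = √((⅙)*(1/1417)*(-1445 - 4251) - 959317) = √((⅙)*(1/1417)*(-5696) - 959317) = √(-2848/4251 - 959317) = √(-4078059415/4251) = I*√17335830573165/4251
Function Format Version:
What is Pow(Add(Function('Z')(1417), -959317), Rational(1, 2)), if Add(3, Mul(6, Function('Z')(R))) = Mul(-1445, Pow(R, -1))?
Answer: Mul(Rational(1, 4251), I, Pow(17335830573165, Rational(1, 2))) ≈ Mul(979.45, I)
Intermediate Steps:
Function('Z')(R) = Add(Rational(-1, 2), Mul(Rational(-1445, 6), Pow(R, -1))) (Function('Z')(R) = Add(Rational(-1, 2), Mul(Rational(1, 6), Mul(-1445, Pow(R, -1)))) = Add(Rational(-1, 2), Mul(Rational(-1445, 6), Pow(R, -1))))
Pow(Add(Function('Z')(1417), -959317), Rational(1, 2)) = Pow(Add(Mul(Rational(1, 6), Pow(1417, -1), Add(-1445, Mul(-3, 1417))), -959317), Rational(1, 2)) = Pow(Add(Mul(Rational(1, 6), Rational(1, 1417), Add(-1445, -4251)), -959317), Rational(1, 2)) = Pow(Add(Mul(Rational(1, 6), Rational(1, 1417), -5696), -959317), Rational(1, 2)) = Pow(Add(Rational(-2848, 4251), -959317), Rational(1, 2)) = Pow(Rational(-4078059415, 4251), Rational(1, 2)) = Mul(Rational(1, 4251), I, Pow(17335830573165, Rational(1, 2)))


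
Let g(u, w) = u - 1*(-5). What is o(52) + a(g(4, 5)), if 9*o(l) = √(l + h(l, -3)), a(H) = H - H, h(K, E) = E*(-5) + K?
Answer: √119/9 ≈ 1.2121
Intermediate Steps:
g(u, w) = 5 + u (g(u, w) = u + 5 = 5 + u)
h(K, E) = K - 5*E (h(K, E) = -5*E + K = K - 5*E)
a(H) = 0
o(l) = √(15 + 2*l)/9 (o(l) = √(l + (l - 5*(-3)))/9 = √(l + (l + 15))/9 = √(l + (15 + l))/9 = √(15 + 2*l)/9)
o(52) + a(g(4, 5)) = √(15 + 2*52)/9 + 0 = √(15 + 104)/9 + 0 = √119/9 + 0 = √119/9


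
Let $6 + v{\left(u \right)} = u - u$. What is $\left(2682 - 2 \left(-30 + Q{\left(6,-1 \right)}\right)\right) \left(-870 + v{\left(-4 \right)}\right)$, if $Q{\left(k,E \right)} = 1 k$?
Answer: $-2391480$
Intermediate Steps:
$Q{\left(k,E \right)} = k$
$v{\left(u \right)} = -6$ ($v{\left(u \right)} = -6 + \left(u - u\right) = -6 + 0 = -6$)
$\left(2682 - 2 \left(-30 + Q{\left(6,-1 \right)}\right)\right) \left(-870 + v{\left(-4 \right)}\right) = \left(2682 - 2 \left(-30 + 6\right)\right) \left(-870 - 6\right) = \left(2682 - -48\right) \left(-876\right) = \left(2682 + 48\right) \left(-876\right) = 2730 \left(-876\right) = -2391480$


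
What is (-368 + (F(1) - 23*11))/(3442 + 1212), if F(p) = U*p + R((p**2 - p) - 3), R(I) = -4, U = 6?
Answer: -619/4654 ≈ -0.13300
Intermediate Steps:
F(p) = -4 + 6*p (F(p) = 6*p - 4 = -4 + 6*p)
(-368 + (F(1) - 23*11))/(3442 + 1212) = (-368 + ((-4 + 6*1) - 23*11))/(3442 + 1212) = (-368 + ((-4 + 6) - 253))/4654 = (-368 + (2 - 253))*(1/4654) = (-368 - 251)*(1/4654) = -619*1/4654 = -619/4654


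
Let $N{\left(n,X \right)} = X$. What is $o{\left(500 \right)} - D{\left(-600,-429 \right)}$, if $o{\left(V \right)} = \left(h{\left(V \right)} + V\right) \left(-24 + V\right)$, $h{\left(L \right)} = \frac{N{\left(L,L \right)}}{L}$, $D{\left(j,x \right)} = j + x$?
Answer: $239505$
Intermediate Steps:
$h{\left(L \right)} = 1$ ($h{\left(L \right)} = \frac{L}{L} = 1$)
$o{\left(V \right)} = \left(1 + V\right) \left(-24 + V\right)$
$o{\left(500 \right)} - D{\left(-600,-429 \right)} = \left(-24 + 500^{2} - 11500\right) - \left(-600 - 429\right) = \left(-24 + 250000 - 11500\right) - -1029 = 238476 + 1029 = 239505$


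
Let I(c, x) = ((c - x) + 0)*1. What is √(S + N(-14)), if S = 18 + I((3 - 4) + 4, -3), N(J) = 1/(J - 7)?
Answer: √10563/21 ≈ 4.8941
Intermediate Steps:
N(J) = 1/(-7 + J)
I(c, x) = c - x (I(c, x) = (c - x)*1 = c - x)
S = 24 (S = 18 + (((3 - 4) + 4) - 1*(-3)) = 18 + ((-1 + 4) + 3) = 18 + (3 + 3) = 18 + 6 = 24)
√(S + N(-14)) = √(24 + 1/(-7 - 14)) = √(24 + 1/(-21)) = √(24 - 1/21) = √(503/21) = √10563/21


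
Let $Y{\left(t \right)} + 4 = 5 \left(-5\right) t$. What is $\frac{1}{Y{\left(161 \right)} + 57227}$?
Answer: $\frac{1}{53198} \approx 1.8798 \cdot 10^{-5}$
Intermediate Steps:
$Y{\left(t \right)} = -4 - 25 t$ ($Y{\left(t \right)} = -4 + 5 \left(-5\right) t = -4 - 25 t$)
$\frac{1}{Y{\left(161 \right)} + 57227} = \frac{1}{\left(-4 - 4025\right) + 57227} = \frac{1}{-4029 + 57227} = \frac{1}{53198}$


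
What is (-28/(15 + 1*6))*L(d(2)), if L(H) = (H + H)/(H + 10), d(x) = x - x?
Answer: 0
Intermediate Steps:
d(x) = 0
L(H) = 2*H/(10 + H) (L(H) = (2*H)/(10 + H) = 2*H/(10 + H))
(-28/(15 + 1*6))*L(d(2)) = (-28/(15 + 1*6))*(2*0/(10 + 0)) = (-28/(15 + 6))*(2*0/10) = (-28/21)*(2*0*(⅒)) = ((1/21)*(-28))*0 = -4/3*0 = 0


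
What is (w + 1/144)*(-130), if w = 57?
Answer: -533585/72 ≈ -7410.9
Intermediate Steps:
(w + 1/144)*(-130) = (57 + 1/144)*(-130) = (8209/144)*(-130) = -533585/72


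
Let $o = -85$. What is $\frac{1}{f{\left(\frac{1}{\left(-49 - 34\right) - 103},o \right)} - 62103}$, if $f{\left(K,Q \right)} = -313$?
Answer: $- \frac{1}{62416} \approx -1.6022 \cdot 10^{-5}$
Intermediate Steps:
$\frac{1}{f{\left(\frac{1}{\left(-49 - 34\right) - 103},o \right)} - 62103} = \frac{1}{-313 - 62103} = \frac{1}{-62416} = - \frac{1}{62416}$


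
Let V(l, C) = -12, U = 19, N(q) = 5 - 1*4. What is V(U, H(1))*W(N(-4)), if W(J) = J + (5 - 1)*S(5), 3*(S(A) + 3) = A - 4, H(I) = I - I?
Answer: 116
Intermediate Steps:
H(I) = 0
S(A) = -13/3 + A/3 (S(A) = -3 + (A - 4)/3 = -3 + (-4 + A)/3 = -3 + (-4/3 + A/3) = -13/3 + A/3)
N(q) = 1 (N(q) = 5 - 4 = 1)
W(J) = -32/3 + J (W(J) = J + (5 - 1)*(-13/3 + (⅓)*5) = J + 4*(-13/3 + 5/3) = J + 4*(-8/3) = J - 32/3 = -32/3 + J)
V(U, H(1))*W(N(-4)) = -12*(-32/3 + 1) = -12*(-29/3) = 116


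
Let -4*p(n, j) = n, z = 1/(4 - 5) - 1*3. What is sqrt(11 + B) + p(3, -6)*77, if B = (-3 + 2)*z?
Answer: -231/4 + sqrt(15) ≈ -53.877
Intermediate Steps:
z = -4 (z = 1/(-1) - 3 = -1 - 3 = -4)
p(n, j) = -n/4
B = 4 (B = (-3 + 2)*(-4) = -1*(-4) = 4)
sqrt(11 + B) + p(3, -6)*77 = sqrt(11 + 4) - 1/4*3*77 = sqrt(15) - 3/4*77 = sqrt(15) - 231/4 = -231/4 + sqrt(15)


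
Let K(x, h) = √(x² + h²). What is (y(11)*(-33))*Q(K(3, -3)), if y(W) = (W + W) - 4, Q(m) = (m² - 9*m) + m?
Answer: -10692 + 14256*√2 ≈ 9469.0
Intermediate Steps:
K(x, h) = √(h² + x²)
Q(m) = m² - 8*m
y(W) = -4 + 2*W (y(W) = 2*W - 4 = -4 + 2*W)
(y(11)*(-33))*Q(K(3, -3)) = ((-4 + 2*11)*(-33))*(√((-3)² + 3²)*(-8 + √((-3)² + 3²))) = ((-4 + 22)*(-33))*(√(9 + 9)*(-8 + √(9 + 9))) = (18*(-33))*(√18*(-8 + √18)) = -594*3*√2*(-8 + 3*√2) = -1782*√2*(-8 + 3*√2)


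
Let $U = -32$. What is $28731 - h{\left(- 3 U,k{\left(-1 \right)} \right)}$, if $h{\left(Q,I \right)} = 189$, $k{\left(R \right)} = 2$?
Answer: $28542$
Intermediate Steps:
$28731 - h{\left(- 3 U,k{\left(-1 \right)} \right)} = 28731 - 189 = 28542$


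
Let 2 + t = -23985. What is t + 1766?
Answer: -22221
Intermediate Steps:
t = -23987 (t = -2 - 23985 = -23987)
t + 1766 = -23987 + 1766 = -22221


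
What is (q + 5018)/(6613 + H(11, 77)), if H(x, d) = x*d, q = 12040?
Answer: 8529/3730 ≈ 2.2866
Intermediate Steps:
H(x, d) = d*x
(q + 5018)/(6613 + H(11, 77)) = (12040 + 5018)/(6613 + 77*11) = 17058/(6613 + 847) = 17058/7460 = 17058*(1/7460) = 8529/3730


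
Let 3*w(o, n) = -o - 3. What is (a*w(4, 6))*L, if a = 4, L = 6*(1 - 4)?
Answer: 168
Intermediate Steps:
w(o, n) = -1 - o/3 (w(o, n) = (-o - 3)/3 = (-3 - o)/3 = -1 - o/3)
L = -18 (L = 6*(-3) = -18)
(a*w(4, 6))*L = (4*(-1 - 1/3*4))*(-18) = (4*(-1 - 4/3))*(-18) = (4*(-7/3))*(-18) = -28/3*(-18) = 168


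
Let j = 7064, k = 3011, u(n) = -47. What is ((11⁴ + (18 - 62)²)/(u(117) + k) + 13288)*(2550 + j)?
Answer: 9968758877/78 ≈ 1.2780e+8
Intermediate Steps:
((11⁴ + (18 - 62)²)/(u(117) + k) + 13288)*(2550 + j) = ((11⁴ + (18 - 62)²)/(-47 + 3011) + 13288)*(2550 + 7064) = ((14641 + (-44)²)/2964 + 13288)*9614 = ((14641 + 1936)*(1/2964) + 13288)*9614 = (16577*(1/2964) + 13288)*9614 = (16577/2964 + 13288)*9614 = (39402209/2964)*9614 = 9968758877/78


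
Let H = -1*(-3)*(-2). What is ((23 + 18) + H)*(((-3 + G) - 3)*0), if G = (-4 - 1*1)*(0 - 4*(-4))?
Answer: 0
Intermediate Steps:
H = -6 (H = 3*(-2) = -6)
G = -80 (G = (-4 - 1)*(0 + 16) = -5*16 = -80)
((23 + 18) + H)*(((-3 + G) - 3)*0) = ((23 + 18) - 6)*(((-3 - 80) - 3)*0) = (41 - 6)*((-83 - 3)*0) = 35*(-86*0) = 35*0 = 0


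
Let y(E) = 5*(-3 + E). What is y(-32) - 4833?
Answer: -5008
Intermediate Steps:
y(E) = -15 + 5*E
y(-32) - 4833 = (-15 + 5*(-32)) - 4833 = (-15 - 160) - 4833 = -175 - 4833 = -5008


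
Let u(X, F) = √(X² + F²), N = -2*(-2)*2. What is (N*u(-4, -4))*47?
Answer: 1504*√2 ≈ 2127.0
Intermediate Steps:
N = 8 (N = 4*2 = 8)
u(X, F) = √(F² + X²)
(N*u(-4, -4))*47 = (8*√((-4)² + (-4)²))*47 = (8*√(16 + 16))*47 = (8*√32)*47 = (8*(4*√2))*47 = (32*√2)*47 = 1504*√2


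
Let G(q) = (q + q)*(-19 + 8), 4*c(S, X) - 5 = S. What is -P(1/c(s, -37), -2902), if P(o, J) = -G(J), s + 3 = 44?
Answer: 63844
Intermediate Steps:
s = 41 (s = -3 + 44 = 41)
c(S, X) = 5/4 + S/4
G(q) = -22*q (G(q) = (2*q)*(-11) = -22*q)
P(o, J) = 22*J (P(o, J) = -(-22)*J = 22*J)
-P(1/c(s, -37), -2902) = -22*(-2902) = -1*(-63844) = 63844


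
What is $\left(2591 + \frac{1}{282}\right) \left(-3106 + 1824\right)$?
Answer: $- \frac{468354983}{141} \approx -3.3217 \cdot 10^{6}$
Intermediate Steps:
$\left(2591 + \frac{1}{282}\right) \left(-3106 + 1824\right) = \left(2591 + \frac{1}{282}\right) \left(-1282\right) = \frac{730663}{282} \left(-1282\right) = - \frac{468354983}{141}$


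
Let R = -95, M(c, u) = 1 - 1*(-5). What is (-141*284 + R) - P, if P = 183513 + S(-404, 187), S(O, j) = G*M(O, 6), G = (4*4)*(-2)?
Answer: -223460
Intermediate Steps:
M(c, u) = 6 (M(c, u) = 1 + 5 = 6)
G = -32 (G = 16*(-2) = -32)
S(O, j) = -192 (S(O, j) = -32*6 = -192)
P = 183321 (P = 183513 - 192 = 183321)
(-141*284 + R) - P = (-141*284 - 95) - 1*183321 = (-40044 - 95) - 183321 = -40139 - 183321 = -223460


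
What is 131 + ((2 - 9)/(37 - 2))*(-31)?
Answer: 686/5 ≈ 137.20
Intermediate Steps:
131 + ((2 - 9)/(37 - 2))*(-31) = 131 - 7/35*(-31) = 131 - 7*1/35*(-31) = 131 - ⅕*(-31) = 131 + 31/5 = 686/5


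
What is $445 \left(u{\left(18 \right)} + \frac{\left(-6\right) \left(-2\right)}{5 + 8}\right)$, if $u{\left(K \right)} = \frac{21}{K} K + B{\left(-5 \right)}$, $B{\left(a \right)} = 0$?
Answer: $\frac{126825}{13} \approx 9755.8$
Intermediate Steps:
$u{\left(K \right)} = 21$ ($u{\left(K \right)} = \frac{21}{K} K + 0 = 21 + 0 = 21$)
$445 \left(u{\left(18 \right)} + \frac{\left(-6\right) \left(-2\right)}{5 + 8}\right) = 445 \left(21 + \frac{\left(-6\right) \left(-2\right)}{5 + 8}\right) = 445 \left(21 + \frac{12}{13}\right) = 445 \cdot \frac{285}{13} = \frac{126825}{13}$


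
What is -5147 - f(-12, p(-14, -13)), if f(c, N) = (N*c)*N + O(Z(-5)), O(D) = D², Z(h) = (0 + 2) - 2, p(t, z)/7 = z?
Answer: 94225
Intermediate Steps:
p(t, z) = 7*z
Z(h) = 0 (Z(h) = 2 - 2 = 0)
f(c, N) = c*N² (f(c, N) = (N*c)*N + 0² = c*N² + 0 = c*N²)
-5147 - f(-12, p(-14, -13)) = -5147 - (-12)*(7*(-13))² = -5147 - (-12)*(-91)² = -5147 - (-12)*8281 = -5147 - 1*(-99372) = -5147 + 99372 = 94225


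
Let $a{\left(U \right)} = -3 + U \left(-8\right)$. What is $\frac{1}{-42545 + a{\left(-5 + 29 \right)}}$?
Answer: $- \frac{1}{42740} \approx -2.3397 \cdot 10^{-5}$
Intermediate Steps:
$a{\left(U \right)} = -3 - 8 U$
$\frac{1}{-42545 + a{\left(-5 + 29 \right)}} = \frac{1}{-42545 - \left(3 + 8 \left(-5 + 29\right)\right)} = \frac{1}{-42545 - 195} = \frac{1}{-42740} = - \frac{1}{42740}$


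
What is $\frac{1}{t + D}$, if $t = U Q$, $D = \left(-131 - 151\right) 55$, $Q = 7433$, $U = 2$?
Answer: $- \frac{1}{644} \approx -0.0015528$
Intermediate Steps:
$D = -15510$ ($D = \left(-282\right) 55 = -15510$)
$t = 14866$ ($t = 2 \cdot 7433 = 14866$)
$\frac{1}{t + D} = \frac{1}{14866 - 15510} = \frac{1}{-644} = - \frac{1}{644}$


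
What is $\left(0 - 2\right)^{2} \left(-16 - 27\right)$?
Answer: $-172$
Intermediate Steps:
$\left(0 - 2\right)^{2} \left(-16 - 27\right) = \left(-2\right)^{2} \left(-43\right) = 4 \left(-43\right) = -172$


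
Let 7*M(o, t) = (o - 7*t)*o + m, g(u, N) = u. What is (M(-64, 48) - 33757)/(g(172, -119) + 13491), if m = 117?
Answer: -210582/95641 ≈ -2.2018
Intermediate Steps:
M(o, t) = 117/7 + o*(o - 7*t)/7 (M(o, t) = ((o - 7*t)*o + 117)/7 = (o*(o - 7*t) + 117)/7 = (117 + o*(o - 7*t))/7 = 117/7 + o*(o - 7*t)/7)
(M(-64, 48) - 33757)/(g(172, -119) + 13491) = ((117/7 + (⅐)*(-64)² - 1*(-64)*48) - 33757)/(172 + 13491) = ((117/7 + (⅐)*4096 + 3072) - 33757)/13663 = ((117/7 + 4096/7 + 3072) - 33757)*(1/13663) = (25717/7 - 33757)*(1/13663) = -210582/7*1/13663 = -210582/95641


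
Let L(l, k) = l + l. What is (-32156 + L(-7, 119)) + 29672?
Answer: -2498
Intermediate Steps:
L(l, k) = 2*l
(-32156 + L(-7, 119)) + 29672 = (-32156 + 2*(-7)) + 29672 = (-32156 - 14) + 29672 = -32170 + 29672 = -2498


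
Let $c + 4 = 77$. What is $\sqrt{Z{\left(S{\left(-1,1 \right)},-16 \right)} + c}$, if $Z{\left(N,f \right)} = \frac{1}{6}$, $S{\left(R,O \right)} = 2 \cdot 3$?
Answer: $\frac{\sqrt{2634}}{6} \approx 8.5538$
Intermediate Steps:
$c = 73$ ($c = -4 + 77 = 73$)
$S{\left(R,O \right)} = 6$
$Z{\left(N,f \right)} = \frac{1}{6}$
$\sqrt{Z{\left(S{\left(-1,1 \right)},-16 \right)} + c} = \sqrt{\frac{1}{6} + 73} = \sqrt{\frac{439}{6}} = \frac{\sqrt{2634}}{6}$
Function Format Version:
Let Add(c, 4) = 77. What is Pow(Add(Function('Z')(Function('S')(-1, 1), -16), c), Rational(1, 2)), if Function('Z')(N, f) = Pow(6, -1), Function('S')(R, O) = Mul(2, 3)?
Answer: Mul(Rational(1, 6), Pow(2634, Rational(1, 2))) ≈ 8.5538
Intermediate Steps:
c = 73 (c = Add(-4, 77) = 73)
Function('S')(R, O) = 6
Function('Z')(N, f) = Rational(1, 6)
Pow(Add(Function('Z')(Function('S')(-1, 1), -16), c), Rational(1, 2)) = Pow(Add(Rational(1, 6), 73), Rational(1, 2)) = Pow(Rational(439, 6), Rational(1, 2)) = Mul(Rational(1, 6), Pow(2634, Rational(1, 2)))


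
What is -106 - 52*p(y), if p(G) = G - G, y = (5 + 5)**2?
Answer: -106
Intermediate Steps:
y = 100 (y = 10**2 = 100)
p(G) = 0
-106 - 52*p(y) = -106 - 52*0 = -106 + 0 = -106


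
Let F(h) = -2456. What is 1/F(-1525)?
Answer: -1/2456 ≈ -0.00040717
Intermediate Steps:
1/F(-1525) = 1/(-2456) = -1/2456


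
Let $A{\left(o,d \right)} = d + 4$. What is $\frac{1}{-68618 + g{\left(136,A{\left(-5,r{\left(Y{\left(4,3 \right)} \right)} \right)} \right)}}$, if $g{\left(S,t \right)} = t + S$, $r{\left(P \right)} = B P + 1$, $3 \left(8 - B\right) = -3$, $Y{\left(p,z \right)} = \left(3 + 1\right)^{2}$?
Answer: $- \frac{1}{68333} \approx -1.4634 \cdot 10^{-5}$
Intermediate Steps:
$Y{\left(p,z \right)} = 16$ ($Y{\left(p,z \right)} = 4^{2} = 16$)
$B = 9$ ($B = 8 - -1 = 8 + 1 = 9$)
$r{\left(P \right)} = 1 + 9 P$ ($r{\left(P \right)} = 9 P + 1 = 1 + 9 P$)
$A{\left(o,d \right)} = 4 + d$
$g{\left(S,t \right)} = S + t$
$\frac{1}{-68618 + g{\left(136,A{\left(-5,r{\left(Y{\left(4,3 \right)} \right)} \right)} \right)}} = \frac{1}{-68618 + \left(136 + \left(4 + \left(1 + 9 \cdot 16\right)\right)\right)} = \frac{1}{-68618 + \left(136 + \left(4 + \left(1 + 144\right)\right)\right)} = \frac{1}{-68618 + \left(136 + \left(4 + 145\right)\right)} = \frac{1}{-68618 + \left(136 + 149\right)} = \frac{1}{-68618 + 285} = \frac{1}{-68333} = - \frac{1}{68333}$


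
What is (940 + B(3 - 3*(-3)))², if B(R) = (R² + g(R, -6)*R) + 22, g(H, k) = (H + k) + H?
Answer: 1747684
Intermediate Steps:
g(H, k) = k + 2*H
B(R) = 22 + R² + R*(-6 + 2*R) (B(R) = (R² + (-6 + 2*R)*R) + 22 = (R² + R*(-6 + 2*R)) + 22 = 22 + R² + R*(-6 + 2*R))
(940 + B(3 - 3*(-3)))² = (940 + (22 - 6*(3 - 3*(-3)) + 3*(3 - 3*(-3))²))² = (940 + (22 - 6*(3 + 9) + 3*(3 + 9)²))² = (940 + (22 - 6*12 + 3*12²))² = (940 + (22 - 72 + 3*144))² = (940 + (22 - 72 + 432))² = (940 + 382)² = 1322² = 1747684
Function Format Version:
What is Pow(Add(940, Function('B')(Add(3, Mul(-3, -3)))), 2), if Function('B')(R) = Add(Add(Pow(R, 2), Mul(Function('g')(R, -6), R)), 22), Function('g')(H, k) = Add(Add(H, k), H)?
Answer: 1747684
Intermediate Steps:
Function('g')(H, k) = Add(k, Mul(2, H))
Function('B')(R) = Add(22, Pow(R, 2), Mul(R, Add(-6, Mul(2, R)))) (Function('B')(R) = Add(Add(Pow(R, 2), Mul(Add(-6, Mul(2, R)), R)), 22) = Add(Add(Pow(R, 2), Mul(R, Add(-6, Mul(2, R)))), 22) = Add(22, Pow(R, 2), Mul(R, Add(-6, Mul(2, R)))))
Pow(Add(940, Function('B')(Add(3, Mul(-3, -3)))), 2) = Pow(Add(940, Add(22, Mul(-6, Add(3, Mul(-3, -3))), Mul(3, Pow(Add(3, Mul(-3, -3)), 2)))), 2) = Pow(Add(940, Add(22, Mul(-6, Add(3, 9)), Mul(3, Pow(Add(3, 9), 2)))), 2) = Pow(Add(940, Add(22, Mul(-6, 12), Mul(3, Pow(12, 2)))), 2) = Pow(Add(940, Add(22, -72, Mul(3, 144))), 2) = Pow(Add(940, Add(22, -72, 432)), 2) = Pow(Add(940, 382), 2) = Pow(1322, 2) = 1747684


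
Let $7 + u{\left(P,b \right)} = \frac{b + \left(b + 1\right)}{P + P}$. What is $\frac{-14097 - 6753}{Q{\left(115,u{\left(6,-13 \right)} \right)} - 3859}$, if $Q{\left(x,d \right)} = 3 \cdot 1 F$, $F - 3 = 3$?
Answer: $\frac{20850}{3841} \approx 5.4283$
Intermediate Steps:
$F = 6$ ($F = 3 + 3 = 6$)
$u{\left(P,b \right)} = -7 + \frac{1 + 2 b}{2 P}$ ($u{\left(P,b \right)} = -7 + \frac{b + \left(b + 1\right)}{P + P} = -7 + \frac{b + \left(1 + b\right)}{2 P} = -7 + \left(1 + 2 b\right) \frac{1}{2 P} = -7 + \frac{1 + 2 b}{2 P}$)
$Q{\left(x,d \right)} = 18$ ($Q{\left(x,d \right)} = 3 \cdot 1 \cdot 6 = 3 \cdot 6 = 18$)
$\frac{-14097 - 6753}{Q{\left(115,u{\left(6,-13 \right)} \right)} - 3859} = \frac{-14097 - 6753}{18 - 3859} = - \frac{20850}{-3841} = \left(-20850\right) \left(- \frac{1}{3841}\right) = \frac{20850}{3841}$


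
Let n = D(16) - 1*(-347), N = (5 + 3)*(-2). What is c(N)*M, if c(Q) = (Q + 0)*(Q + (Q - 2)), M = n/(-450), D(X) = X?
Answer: -32912/75 ≈ -438.83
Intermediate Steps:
N = -16 (N = 8*(-2) = -16)
n = 363 (n = 16 - 1*(-347) = 16 + 347 = 363)
M = -121/150 (M = 363/(-450) = 363*(-1/450) = -121/150 ≈ -0.80667)
c(Q) = Q*(-2 + 2*Q) (c(Q) = Q*(Q + (-2 + Q)) = Q*(-2 + 2*Q))
c(N)*M = (2*(-16)*(-1 - 16))*(-121/150) = (2*(-16)*(-17))*(-121/150) = 544*(-121/150) = -32912/75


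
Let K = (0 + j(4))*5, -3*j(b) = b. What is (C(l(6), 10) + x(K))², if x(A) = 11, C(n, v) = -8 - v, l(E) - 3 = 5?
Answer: 49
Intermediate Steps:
j(b) = -b/3
K = -20/3 (K = (0 - ⅓*4)*5 = (0 - 4/3)*5 = -4/3*5 = -20/3 ≈ -6.6667)
l(E) = 8 (l(E) = 3 + 5 = 8)
(C(l(6), 10) + x(K))² = ((-8 - 1*10) + 11)² = ((-8 - 10) + 11)² = (-18 + 11)² = (-7)² = 49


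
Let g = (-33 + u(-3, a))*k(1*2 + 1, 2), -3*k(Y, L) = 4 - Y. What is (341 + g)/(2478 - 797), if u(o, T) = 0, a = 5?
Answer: 352/1681 ≈ 0.20940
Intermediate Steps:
k(Y, L) = -4/3 + Y/3 (k(Y, L) = -(4 - Y)/3 = -4/3 + Y/3)
g = 11 (g = (-33 + 0)*(-4/3 + (1*2 + 1)/3) = -33*(-4/3 + (2 + 1)/3) = -33*(-4/3 + (⅓)*3) = -33*(-4/3 + 1) = -33*(-⅓) = 11)
(341 + g)/(2478 - 797) = (341 + 11)/(2478 - 797) = 352/1681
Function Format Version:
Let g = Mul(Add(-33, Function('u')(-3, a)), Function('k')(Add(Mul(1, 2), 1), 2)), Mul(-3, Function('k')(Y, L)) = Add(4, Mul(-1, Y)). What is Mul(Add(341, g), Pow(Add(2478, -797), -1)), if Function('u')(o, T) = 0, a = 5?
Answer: Rational(352, 1681) ≈ 0.20940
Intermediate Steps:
Function('k')(Y, L) = Add(Rational(-4, 3), Mul(Rational(1, 3), Y)) (Function('k')(Y, L) = Mul(Rational(-1, 3), Add(4, Mul(-1, Y))) = Add(Rational(-4, 3), Mul(Rational(1, 3), Y)))
g = 11 (g = Mul(Add(-33, 0), Add(Rational(-4, 3), Mul(Rational(1, 3), Add(Mul(1, 2), 1)))) = Mul(-33, Add(Rational(-4, 3), Mul(Rational(1, 3), Add(2, 1)))) = Mul(-33, Add(Rational(-4, 3), Mul(Rational(1, 3), 3))) = Mul(-33, Add(Rational(-4, 3), 1)) = Mul(-33, Rational(-1, 3)) = 11)
Mul(Add(341, g), Pow(Add(2478, -797), -1)) = Mul(Add(341, 11), Pow(Add(2478, -797), -1)) = Mul(352, Pow(1681, -1)) = Mul(352, Rational(1, 1681)) = Rational(352, 1681)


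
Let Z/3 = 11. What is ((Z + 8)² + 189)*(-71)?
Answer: -132770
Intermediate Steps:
Z = 33 (Z = 3*11 = 33)
((Z + 8)² + 189)*(-71) = ((33 + 8)² + 189)*(-71) = (41² + 189)*(-71) = (1681 + 189)*(-71) = 1870*(-71) = -132770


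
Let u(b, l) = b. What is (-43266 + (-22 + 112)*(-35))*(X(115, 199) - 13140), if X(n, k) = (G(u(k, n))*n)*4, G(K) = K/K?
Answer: 588554880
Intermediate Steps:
G(K) = 1
X(n, k) = 4*n (X(n, k) = (1*n)*4 = n*4 = 4*n)
(-43266 + (-22 + 112)*(-35))*(X(115, 199) - 13140) = (-43266 + (-22 + 112)*(-35))*(4*115 - 13140) = (-43266 + 90*(-35))*(460 - 13140) = (-43266 - 3150)*(-12680) = -46416*(-12680) = 588554880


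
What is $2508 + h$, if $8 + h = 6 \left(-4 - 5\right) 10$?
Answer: $1960$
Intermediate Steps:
$h = -548$ ($h = -8 + 6 \left(-4 - 5\right) 10 = -8 + 6 \left(-9\right) 10 = -8 - 540 = -548$)
$2508 + h = 2508 - 548 = 1960$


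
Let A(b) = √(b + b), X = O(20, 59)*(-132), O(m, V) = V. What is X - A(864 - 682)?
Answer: -7788 - 2*√91 ≈ -7807.1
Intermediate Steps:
X = -7788 (X = 59*(-132) = -7788)
A(b) = √2*√b (A(b) = √(2*b) = √2*√b)
X - A(864 - 682) = -7788 - √2*√(864 - 682) = -7788 - √2*√182 = -7788 - 2*√91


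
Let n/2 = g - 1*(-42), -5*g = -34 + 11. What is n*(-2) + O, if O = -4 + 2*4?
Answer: -912/5 ≈ -182.40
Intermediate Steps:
g = 23/5 (g = -(-34 + 11)/5 = -⅕*(-23) = 23/5 ≈ 4.6000)
n = 466/5 (n = 2*(23/5 - 1*(-42)) = 2*(23/5 + 42) = 2*(233/5) = 466/5 ≈ 93.200)
O = 4 (O = -4 + 8 = 4)
n*(-2) + O = (466/5)*(-2) + 4 = -932/5 + 4 = -912/5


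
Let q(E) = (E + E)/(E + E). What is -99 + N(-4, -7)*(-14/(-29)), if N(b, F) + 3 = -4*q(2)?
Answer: -2969/29 ≈ -102.38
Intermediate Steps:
q(E) = 1 (q(E) = (2*E)/((2*E)) = (2*E)*(1/(2*E)) = 1)
N(b, F) = -7 (N(b, F) = -3 - 4*1 = -3 - 4 = -7)
-99 + N(-4, -7)*(-14/(-29)) = -99 - (-98)/(-29) = -99 - (-98)*(-1)/29 = -99 - 7*14/29 = -99 - 98/29 = -2969/29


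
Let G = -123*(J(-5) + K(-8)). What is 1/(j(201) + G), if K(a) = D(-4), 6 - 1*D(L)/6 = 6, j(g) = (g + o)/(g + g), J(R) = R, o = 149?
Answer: 201/123790 ≈ 0.0016237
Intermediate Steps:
j(g) = (149 + g)/(2*g) (j(g) = (g + 149)/(g + g) = (149 + g)/((2*g)) = (149 + g)*(1/(2*g)) = (149 + g)/(2*g))
D(L) = 0 (D(L) = 36 - 6*6 = 36 - 36 = 0)
K(a) = 0
G = 615 (G = -123*(-5 + 0) = -123*(-5) = 615)
1/(j(201) + G) = 1/((½)*(149 + 201)/201 + 615) = 1/((½)*(1/201)*350 + 615) = 1/(175/201 + 615) = 1/(123790/201) = 201/123790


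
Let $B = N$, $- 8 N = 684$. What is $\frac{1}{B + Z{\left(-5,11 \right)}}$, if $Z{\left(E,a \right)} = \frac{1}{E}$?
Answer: $- \frac{10}{857} \approx -0.011669$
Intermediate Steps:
$N = - \frac{171}{2}$ ($N = \left(- \frac{1}{8}\right) 684 = - \frac{171}{2} \approx -85.5$)
$B = - \frac{171}{2} \approx -85.5$
$\frac{1}{B + Z{\left(-5,11 \right)}} = \frac{1}{- \frac{171}{2} + \frac{1}{-5}} = \frac{1}{- \frac{171}{2} - \frac{1}{5}} = \frac{1}{- \frac{857}{10}} = - \frac{10}{857}$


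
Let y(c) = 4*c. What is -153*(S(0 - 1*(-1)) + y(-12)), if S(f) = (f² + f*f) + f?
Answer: 6885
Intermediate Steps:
S(f) = f + 2*f² (S(f) = (f² + f²) + f = 2*f² + f = f + 2*f²)
-153*(S(0 - 1*(-1)) + y(-12)) = -153*((0 - 1*(-1))*(1 + 2*(0 - 1*(-1))) + 4*(-12)) = -153*((0 + 1)*(1 + 2*(0 + 1)) - 48) = -153*(1*(1 + 2*1) - 48) = -153*(1*(1 + 2) - 48) = -153*(1*3 - 48) = -153*(3 - 48) = -153*(-45) = 6885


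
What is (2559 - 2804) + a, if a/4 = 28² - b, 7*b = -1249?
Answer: 25233/7 ≈ 3604.7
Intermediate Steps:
b = -1249/7 (b = (⅐)*(-1249) = -1249/7 ≈ -178.43)
a = 26948/7 (a = 4*(28² - 1*(-1249/7)) = 4*(784 + 1249/7) = 4*(6737/7) = 26948/7 ≈ 3849.7)
(2559 - 2804) + a = (2559 - 2804) + 26948/7 = -245 + 26948/7 = 25233/7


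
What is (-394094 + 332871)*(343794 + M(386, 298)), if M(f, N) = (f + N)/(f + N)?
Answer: -21048161285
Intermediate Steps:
M(f, N) = 1 (M(f, N) = (N + f)/(N + f) = 1)
(-394094 + 332871)*(343794 + M(386, 298)) = (-394094 + 332871)*(343794 + 1) = -61223*343795 = -21048161285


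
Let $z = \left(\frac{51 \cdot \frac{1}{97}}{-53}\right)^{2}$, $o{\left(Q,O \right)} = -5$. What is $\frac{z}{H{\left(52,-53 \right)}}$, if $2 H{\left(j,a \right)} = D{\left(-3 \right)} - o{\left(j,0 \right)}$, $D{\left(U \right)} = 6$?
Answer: $\frac{5202}{290728691} \approx 1.7893 \cdot 10^{-5}$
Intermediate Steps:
$H{\left(j,a \right)} = \frac{11}{2}$ ($H{\left(j,a \right)} = \frac{6 - -5}{2} = \frac{6 + 5}{2} = \frac{1}{2} \cdot 11 = \frac{11}{2}$)
$z = \frac{2601}{26429881}$ ($z = \left(51 \cdot \frac{1}{97} \left(- \frac{1}{53}\right)\right)^{2} = \left(\frac{51}{97} \left(- \frac{1}{53}\right)\right)^{2} = \left(- \frac{51}{5141}\right)^{2} = \frac{2601}{26429881} \approx 9.8411 \cdot 10^{-5}$)
$\frac{z}{H{\left(52,-53 \right)}} = \frac{2601}{26429881 \cdot \frac{11}{2}} = \frac{2601}{26429881} \cdot \frac{2}{11} = \frac{5202}{290728691}$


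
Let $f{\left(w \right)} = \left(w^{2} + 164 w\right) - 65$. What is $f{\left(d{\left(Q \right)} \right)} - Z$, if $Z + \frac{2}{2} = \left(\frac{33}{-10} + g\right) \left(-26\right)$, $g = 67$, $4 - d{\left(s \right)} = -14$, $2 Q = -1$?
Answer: $\frac{24341}{5} \approx 4868.2$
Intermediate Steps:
$Q = - \frac{1}{2}$ ($Q = \frac{1}{2} \left(-1\right) = - \frac{1}{2} \approx -0.5$)
$d{\left(s \right)} = 18$ ($d{\left(s \right)} = 4 - -14 = 4 + 14 = 18$)
$f{\left(w \right)} = -65 + w^{2} + 164 w$
$Z = - \frac{8286}{5}$ ($Z = -1 + \left(\frac{33}{-10} + 67\right) \left(-26\right) = -1 + \left(33 \left(- \frac{1}{10}\right) + 67\right) \left(-26\right) = -1 + \left(- \frac{33}{10} + 67\right) \left(-26\right) = -1 + \frac{637}{10} \left(-26\right) = -1 - \frac{8281}{5} = - \frac{8286}{5} \approx -1657.2$)
$f{\left(d{\left(Q \right)} \right)} - Z = \left(-65 + 18^{2} + 164 \cdot 18\right) - - \frac{8286}{5} = \left(-65 + 324 + 2952\right) + \frac{8286}{5} = 3211 + \frac{8286}{5} = \frac{24341}{5}$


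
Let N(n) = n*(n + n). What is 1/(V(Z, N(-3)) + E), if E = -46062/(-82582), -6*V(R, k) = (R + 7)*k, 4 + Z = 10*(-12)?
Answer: 41291/14516172 ≈ 0.0028445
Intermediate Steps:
Z = -124 (Z = -4 + 10*(-12) = -4 - 120 = -124)
N(n) = 2*n² (N(n) = n*(2*n) = 2*n²)
V(R, k) = -k*(7 + R)/6 (V(R, k) = -(R + 7)*k/6 = -(7 + R)*k/6 = -k*(7 + R)/6)
E = 23031/41291 (E = -46062*(-1/82582) = 23031/41291 ≈ 0.55777)
1/(V(Z, N(-3)) + E) = 1/(-2*(-3)²*(7 - 124)/6 + 23031/41291) = 1/(-⅙*2*9*(-117) + 23031/41291) = 1/(-⅙*18*(-117) + 23031/41291) = 1/(351 + 23031/41291) = 1/(14516172/41291) = 41291/14516172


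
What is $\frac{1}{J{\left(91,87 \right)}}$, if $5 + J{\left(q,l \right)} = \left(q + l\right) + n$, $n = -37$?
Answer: $\frac{1}{136} \approx 0.0073529$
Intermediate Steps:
$J{\left(q,l \right)} = -42 + l + q$ ($J{\left(q,l \right)} = -5 - \left(37 - l - q\right) = -5 + \left(-37 + l + q\right) = -42 + l + q$)
$\frac{1}{J{\left(91,87 \right)}} = \frac{1}{-42 + 87 + 91} = \frac{1}{136}$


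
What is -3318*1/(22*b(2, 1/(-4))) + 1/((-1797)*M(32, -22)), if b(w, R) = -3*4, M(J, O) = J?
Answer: 7949917/632544 ≈ 12.568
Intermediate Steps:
b(w, R) = -12
-3318*1/(22*b(2, 1/(-4))) + 1/((-1797)*M(32, -22)) = -3318/(22*(-12)) + 1/(-1797*32) = -3318/(-264) - 1/1797*1/32 = -3318*(-1/264) - 1/57504 = 553/44 - 1/57504 = 7949917/632544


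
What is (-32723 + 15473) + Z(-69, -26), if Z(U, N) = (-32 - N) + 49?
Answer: -17207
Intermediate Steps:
Z(U, N) = 17 - N
(-32723 + 15473) + Z(-69, -26) = (-32723 + 15473) + (17 - 1*(-26)) = -17250 + (17 + 26) = -17250 + 43 = -17207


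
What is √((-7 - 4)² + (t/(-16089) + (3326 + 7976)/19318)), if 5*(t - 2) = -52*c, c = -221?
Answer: 2*√2036709581804364935/259006085 ≈ 11.020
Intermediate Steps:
t = 11502/5 (t = 2 + (-52*(-221))/5 = 2 + (⅕)*11492 = 2 + 11492/5 = 11502/5 ≈ 2300.4)
√((-7 - 4)² + (t/(-16089) + (3326 + 7976)/19318)) = √((-7 - 4)² + ((11502/5)/(-16089) + (3326 + 7976)/19318)) = √((-11)² + ((11502/5)*(-1/16089) + 11302*(1/19318))) = √(121 + (-3834/26815 + 5651/9659)) = √(121 + 114498959/259006085) = √(31454235244/259006085) = 2*√2036709581804364935/259006085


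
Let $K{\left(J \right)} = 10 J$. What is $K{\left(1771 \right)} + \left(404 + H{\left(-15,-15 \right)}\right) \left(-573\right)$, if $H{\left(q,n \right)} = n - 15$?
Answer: $-196592$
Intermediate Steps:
$H{\left(q,n \right)} = -15 + n$
$K{\left(1771 \right)} + \left(404 + H{\left(-15,-15 \right)}\right) \left(-573\right) = 10 \cdot 1771 + \left(404 - 30\right) \left(-573\right) = 17710 + \left(404 - 30\right) \left(-573\right) = 17710 + 374 \left(-573\right) = 17710 - 214302 = -196592$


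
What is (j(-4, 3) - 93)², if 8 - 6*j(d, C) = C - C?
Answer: 75625/9 ≈ 8402.8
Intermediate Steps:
j(d, C) = 4/3 (j(d, C) = 4/3 - (C - C)/6 = 4/3 - ⅙*0 = 4/3 + 0 = 4/3)
(j(-4, 3) - 93)² = (4/3 - 93)² = (-275/3)² = 75625/9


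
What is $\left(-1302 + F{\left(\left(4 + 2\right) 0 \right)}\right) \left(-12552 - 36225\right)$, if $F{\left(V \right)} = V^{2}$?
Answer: $63507654$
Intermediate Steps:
$\left(-1302 + F{\left(\left(4 + 2\right) 0 \right)}\right) \left(-12552 - 36225\right) = \left(-1302 + \left(\left(4 + 2\right) 0\right)^{2}\right) \left(-12552 - 36225\right) = \left(-1302 + \left(6 \cdot 0\right)^{2}\right) \left(-48777\right) = \left(-1302 + 0^{2}\right) \left(-48777\right) = \left(-1302 + 0\right) \left(-48777\right) = \left(-1302\right) \left(-48777\right) = 63507654$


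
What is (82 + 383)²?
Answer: 216225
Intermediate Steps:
(82 + 383)² = 465² = 216225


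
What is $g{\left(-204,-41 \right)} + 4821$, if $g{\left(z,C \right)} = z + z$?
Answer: $4413$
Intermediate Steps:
$g{\left(z,C \right)} = 2 z$
$g{\left(-204,-41 \right)} + 4821 = 2 \left(-204\right) + 4821 = -408 + 4821 = 4413$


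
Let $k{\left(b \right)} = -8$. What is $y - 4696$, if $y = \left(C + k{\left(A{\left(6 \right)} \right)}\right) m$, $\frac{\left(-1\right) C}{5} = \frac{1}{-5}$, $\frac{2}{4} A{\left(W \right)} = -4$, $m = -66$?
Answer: $-4234$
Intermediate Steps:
$A{\left(W \right)} = -8$ ($A{\left(W \right)} = 2 \left(-4\right) = -8$)
$C = 1$ ($C = - \frac{5}{-5} = \left(-5\right) \left(- \frac{1}{5}\right) = 1$)
$y = 462$ ($y = \left(1 - 8\right) \left(-66\right) = \left(-7\right) \left(-66\right) = 462$)
$y - 4696 = 462 - 4696 = -4234$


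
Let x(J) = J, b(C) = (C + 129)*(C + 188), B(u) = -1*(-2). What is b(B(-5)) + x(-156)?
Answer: 24734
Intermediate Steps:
B(u) = 2
b(C) = (129 + C)*(188 + C)
b(B(-5)) + x(-156) = (24252 + 2² + 317*2) - 156 = (24252 + 4 + 634) - 156 = 24890 - 156 = 24734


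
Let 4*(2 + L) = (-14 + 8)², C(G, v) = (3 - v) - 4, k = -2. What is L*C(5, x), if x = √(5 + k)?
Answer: -7 - 7*√3 ≈ -19.124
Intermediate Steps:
x = √3 (x = √(5 - 2) = √3 ≈ 1.7320)
C(G, v) = -1 - v
L = 7 (L = -2 + (-14 + 8)²/4 = -2 + (¼)*(-6)² = -2 + (¼)*36 = -2 + 9 = 7)
L*C(5, x) = 7*(-1 - √3) = -7 - 7*√3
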